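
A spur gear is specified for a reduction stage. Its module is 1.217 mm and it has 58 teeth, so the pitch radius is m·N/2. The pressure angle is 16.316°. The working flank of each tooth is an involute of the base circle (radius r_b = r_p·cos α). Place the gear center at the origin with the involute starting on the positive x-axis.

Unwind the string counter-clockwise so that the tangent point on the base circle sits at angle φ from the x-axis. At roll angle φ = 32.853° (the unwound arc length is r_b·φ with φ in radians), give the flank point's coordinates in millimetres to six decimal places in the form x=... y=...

x=38.990410 y=2.059329

pitch radius r_p = m·N/2 = 1.217·58/2 = 35.293000
base radius r_b = r_p·cos α = 35.293000·cos 16.316° = 33.871641
roll angle φ = 32.853° = 0.57339302 rad
x = r_b·(cos φ + φ·sin φ) = 33.871641·(0.84006515 + 0.57339302·0.54248552) = 38.990410
y = r_b·(sin φ − φ·cos φ) = 33.871641·(0.54248552 − 0.57339302·0.84006515) = 2.059329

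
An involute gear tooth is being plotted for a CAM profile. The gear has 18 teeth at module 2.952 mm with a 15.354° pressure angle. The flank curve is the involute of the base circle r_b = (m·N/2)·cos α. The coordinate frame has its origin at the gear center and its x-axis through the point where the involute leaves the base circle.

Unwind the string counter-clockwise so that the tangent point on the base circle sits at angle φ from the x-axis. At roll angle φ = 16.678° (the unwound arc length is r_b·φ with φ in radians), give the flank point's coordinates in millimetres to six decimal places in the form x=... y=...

pitch radius r_p = m·N/2 = 2.952·18/2 = 26.568000
base radius r_b = r_p·cos α = 26.568000·cos 15.354° = 25.619743
roll angle φ = 16.678° = 0.29108601 rad
x = r_b·(cos φ + φ·sin φ) = 25.619743·(0.95793276 + 0.29108601·0.28699272) = 26.682253
y = r_b·(sin φ − φ·cos φ) = 25.619743·(0.28699272 − 0.29108601·0.95793276) = 0.208849

x=26.682253 y=0.208849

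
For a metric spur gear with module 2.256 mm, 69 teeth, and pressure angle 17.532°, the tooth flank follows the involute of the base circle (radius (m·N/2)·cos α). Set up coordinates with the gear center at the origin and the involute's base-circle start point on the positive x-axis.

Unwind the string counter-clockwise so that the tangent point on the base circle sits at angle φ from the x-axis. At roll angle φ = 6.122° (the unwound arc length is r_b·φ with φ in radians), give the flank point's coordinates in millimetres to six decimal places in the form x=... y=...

x=74.639061 y=0.030144

pitch radius r_p = m·N/2 = 2.256·69/2 = 77.832000
base radius r_b = r_p·cos α = 77.832000·cos 17.532° = 74.216615
roll angle φ = 6.122° = 0.10684906 rad
x = r_b·(cos φ + φ·sin φ) = 74.216615·(0.99429707 + 0.10684906·0.10664586) = 74.639061
y = r_b·(sin φ − φ·cos φ) = 74.216615·(0.10664586 − 0.10684906·0.99429707) = 0.030144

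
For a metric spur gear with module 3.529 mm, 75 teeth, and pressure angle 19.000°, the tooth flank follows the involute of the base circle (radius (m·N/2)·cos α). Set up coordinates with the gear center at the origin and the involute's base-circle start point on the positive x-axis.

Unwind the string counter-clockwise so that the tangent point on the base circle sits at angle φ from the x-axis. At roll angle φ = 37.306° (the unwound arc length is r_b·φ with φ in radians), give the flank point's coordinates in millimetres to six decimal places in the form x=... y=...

pitch radius r_p = m·N/2 = 3.529·75/2 = 132.337500
base radius r_b = r_p·cos α = 132.337500·cos 19.000° = 125.127564
roll angle φ = 37.306° = 0.65111253 rad
x = r_b·(cos φ + φ·sin φ) = 125.127564·(0.79541002 + 0.65111253·0.60607170) = 148.905668
y = r_b·(sin φ − φ·cos φ) = 125.127564·(0.60607170 − 0.65111253·0.79541002) = 11.032531

x=148.905668 y=11.032531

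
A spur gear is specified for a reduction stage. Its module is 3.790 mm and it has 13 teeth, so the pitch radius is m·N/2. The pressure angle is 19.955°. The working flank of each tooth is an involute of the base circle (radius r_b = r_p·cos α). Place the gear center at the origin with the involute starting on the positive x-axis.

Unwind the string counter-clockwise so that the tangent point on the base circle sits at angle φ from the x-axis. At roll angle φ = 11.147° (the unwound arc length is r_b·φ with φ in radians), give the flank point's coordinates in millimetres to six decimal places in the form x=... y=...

pitch radius r_p = m·N/2 = 3.790·13/2 = 24.635000
base radius r_b = r_p·cos α = 24.635000·cos 19.955° = 23.155938
roll angle φ = 11.147° = 0.19455185 rad
x = r_b·(cos φ + φ·sin φ) = 23.155938·(0.98113441 + 0.19455185·0.19332686) = 23.590031
y = r_b·(sin φ − φ·cos φ) = 23.155938·(0.19332686 − 0.19455185·0.98113441) = 0.056624

x=23.590031 y=0.056624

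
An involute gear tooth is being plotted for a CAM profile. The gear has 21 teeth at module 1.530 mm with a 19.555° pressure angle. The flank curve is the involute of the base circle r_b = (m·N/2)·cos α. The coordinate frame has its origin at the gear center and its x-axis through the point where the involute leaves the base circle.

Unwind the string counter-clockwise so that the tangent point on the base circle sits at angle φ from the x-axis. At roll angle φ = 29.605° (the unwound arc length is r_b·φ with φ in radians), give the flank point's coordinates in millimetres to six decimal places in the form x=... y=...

pitch radius r_p = m·N/2 = 1.530·21/2 = 16.065000
base radius r_b = r_p·cos α = 16.065000·cos 19.555° = 15.138381
roll angle φ = 29.605° = 0.51670473 rad
x = r_b·(cos φ + φ·sin φ) = 15.138381·(0.86945182 + 0.51670473·0.49401774) = 17.026336
y = r_b·(sin φ − φ·cos φ) = 15.138381·(0.49401774 − 0.51670473·0.86945182) = 0.677713

x=17.026336 y=0.677713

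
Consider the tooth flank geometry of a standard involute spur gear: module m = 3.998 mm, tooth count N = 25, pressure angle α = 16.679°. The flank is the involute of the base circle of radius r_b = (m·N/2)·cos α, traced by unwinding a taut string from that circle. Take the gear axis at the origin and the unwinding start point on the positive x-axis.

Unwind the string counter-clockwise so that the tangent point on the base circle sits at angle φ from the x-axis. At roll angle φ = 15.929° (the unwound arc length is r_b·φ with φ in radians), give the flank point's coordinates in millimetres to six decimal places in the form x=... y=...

pitch radius r_p = m·N/2 = 3.998·25/2 = 49.975000
base radius r_b = r_p·cos α = 49.975000·cos 16.679° = 47.872439
roll angle φ = 15.929° = 0.27801350 rad
x = r_b·(cos φ + φ·sin φ) = 47.872439·(0.96160252 + 0.27801350·0.27444596) = 49.686911
y = r_b·(sin φ − φ·cos φ) = 47.872439·(0.27444596 − 0.27801350·0.96160252) = 0.340253

x=49.686911 y=0.340253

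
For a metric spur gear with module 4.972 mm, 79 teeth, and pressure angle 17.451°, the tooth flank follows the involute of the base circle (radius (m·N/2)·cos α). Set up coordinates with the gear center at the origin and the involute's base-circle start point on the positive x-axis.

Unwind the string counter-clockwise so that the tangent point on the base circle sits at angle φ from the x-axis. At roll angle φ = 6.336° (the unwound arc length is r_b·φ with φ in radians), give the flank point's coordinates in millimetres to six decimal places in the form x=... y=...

x=188.496789 y=0.084351

pitch radius r_p = m·N/2 = 4.972·79/2 = 196.394000
base radius r_b = r_p·cos α = 196.394000·cos 17.451° = 187.354724
roll angle φ = 6.336° = 0.11058406 rad
x = r_b·(cos φ + φ·sin φ) = 187.354724·(0.99389181 + 0.11058406·0.11035881) = 188.496789
y = r_b·(sin φ − φ·cos φ) = 187.354724·(0.11035881 − 0.11058406·0.99389181) = 0.084351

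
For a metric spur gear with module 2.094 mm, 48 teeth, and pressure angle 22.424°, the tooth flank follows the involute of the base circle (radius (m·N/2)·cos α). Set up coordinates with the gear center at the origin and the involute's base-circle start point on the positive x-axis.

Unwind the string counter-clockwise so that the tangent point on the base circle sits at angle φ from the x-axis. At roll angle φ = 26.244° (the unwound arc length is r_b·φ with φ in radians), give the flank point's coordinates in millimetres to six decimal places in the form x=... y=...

x=51.076646 y=1.457146

pitch radius r_p = m·N/2 = 2.094·48/2 = 50.256000
base radius r_b = r_p·cos α = 50.256000·cos 22.424° = 46.455959
roll angle φ = 26.244° = 0.45804421 rad
x = r_b·(cos φ + φ·sin φ) = 46.455959·(0.89691905 + 0.45804421·0.44219477) = 51.076646
y = r_b·(sin φ − φ·cos φ) = 46.455959·(0.44219477 − 0.45804421·0.89691905) = 1.457146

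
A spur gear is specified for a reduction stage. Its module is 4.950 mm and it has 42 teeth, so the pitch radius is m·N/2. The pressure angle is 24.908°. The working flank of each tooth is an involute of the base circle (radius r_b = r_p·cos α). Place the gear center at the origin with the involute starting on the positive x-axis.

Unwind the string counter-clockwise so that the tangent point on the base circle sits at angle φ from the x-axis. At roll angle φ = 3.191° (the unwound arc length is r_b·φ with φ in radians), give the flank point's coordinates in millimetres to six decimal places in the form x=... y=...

x=94.427219 y=0.005427

pitch radius r_p = m·N/2 = 4.950·42/2 = 103.950000
base radius r_b = r_p·cos α = 103.950000·cos 24.908° = 94.281113
roll angle φ = 3.191° = 0.05569346 rad
x = r_b·(cos φ + φ·sin φ) = 94.281113·(0.99844952 + 0.05569346·0.05566467) = 94.427219
y = r_b·(sin φ − φ·cos φ) = 94.281113·(0.05566467 − 0.05569346·0.99844952) = 0.005427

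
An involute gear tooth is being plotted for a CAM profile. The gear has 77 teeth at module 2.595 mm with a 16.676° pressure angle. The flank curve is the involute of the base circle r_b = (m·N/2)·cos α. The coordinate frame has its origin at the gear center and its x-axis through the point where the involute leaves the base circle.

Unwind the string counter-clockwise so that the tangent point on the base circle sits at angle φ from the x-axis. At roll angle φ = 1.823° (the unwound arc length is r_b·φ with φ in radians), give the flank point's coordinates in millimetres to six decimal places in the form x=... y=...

x=95.754100 y=0.001027

pitch radius r_p = m·N/2 = 2.595·77/2 = 99.907500
base radius r_b = r_p·cos α = 99.907500·cos 16.676° = 95.705668
roll angle φ = 1.823° = 0.03181735 rad
x = r_b·(cos φ + φ·sin φ) = 95.705668·(0.99949387 + 0.03181735·0.03181198) = 95.754100
y = r_b·(sin φ − φ·cos φ) = 95.705668·(0.03181198 − 0.03181735·0.99949387) = 0.001027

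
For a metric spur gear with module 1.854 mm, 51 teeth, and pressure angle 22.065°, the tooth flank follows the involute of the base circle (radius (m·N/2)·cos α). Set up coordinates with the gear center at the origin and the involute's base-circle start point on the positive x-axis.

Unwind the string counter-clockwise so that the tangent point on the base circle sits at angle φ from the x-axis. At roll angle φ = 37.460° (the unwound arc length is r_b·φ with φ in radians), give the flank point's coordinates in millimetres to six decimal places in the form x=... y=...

x=52.201485 y=3.909774

pitch radius r_p = m·N/2 = 1.854·51/2 = 47.277000
base radius r_b = r_p·cos α = 47.277000·cos 22.065° = 43.814351
roll angle φ = 37.460° = 0.65380034 rad
x = r_b·(cos φ + φ·sin φ) = 43.814351·(0.79377814 + 0.65380034·0.60820742) = 52.201485
y = r_b·(sin φ − φ·cos φ) = 43.814351·(0.60820742 − 0.65380034·0.79377814) = 3.909774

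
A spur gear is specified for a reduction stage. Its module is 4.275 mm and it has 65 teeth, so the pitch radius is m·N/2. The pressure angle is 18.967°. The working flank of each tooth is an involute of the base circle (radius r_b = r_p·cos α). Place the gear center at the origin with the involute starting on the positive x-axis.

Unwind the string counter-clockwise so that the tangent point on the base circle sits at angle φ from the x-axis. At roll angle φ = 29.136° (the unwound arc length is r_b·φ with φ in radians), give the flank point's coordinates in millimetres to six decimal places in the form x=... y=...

pitch radius r_p = m·N/2 = 4.275·65/2 = 138.937500
base radius r_b = r_p·cos α = 138.937500·cos 18.967° = 131.394018
roll angle φ = 29.136° = 0.50851913 rad
x = r_b·(cos φ + φ·sin φ) = 131.394018·(0.87346648 + 0.50851913·0.48688429) = 147.300112
y = r_b·(sin φ − φ·cos φ) = 131.394018·(0.48688429 − 0.50851913·0.87346648) = 5.611822

x=147.300112 y=5.611822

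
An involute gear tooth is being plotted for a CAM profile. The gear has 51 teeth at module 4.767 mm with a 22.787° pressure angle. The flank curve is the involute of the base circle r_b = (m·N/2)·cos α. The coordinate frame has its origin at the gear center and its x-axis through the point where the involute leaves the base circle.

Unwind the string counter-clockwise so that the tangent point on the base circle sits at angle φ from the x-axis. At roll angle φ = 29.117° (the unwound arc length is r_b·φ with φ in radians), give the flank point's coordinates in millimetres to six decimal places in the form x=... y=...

pitch radius r_p = m·N/2 = 4.767·51/2 = 121.558500
base radius r_b = r_p·cos α = 121.558500·cos 22.787° = 112.070987
roll angle φ = 29.117° = 0.50818752 rad
x = r_b·(cos φ + φ·sin φ) = 112.070987·(0.87362789 + 0.50818752·0.48659461) = 125.621400
y = r_b·(sin φ − φ·cos φ) = 112.070987·(0.48659461 − 0.50818752·0.87362789) = 4.777342

x=125.621400 y=4.777342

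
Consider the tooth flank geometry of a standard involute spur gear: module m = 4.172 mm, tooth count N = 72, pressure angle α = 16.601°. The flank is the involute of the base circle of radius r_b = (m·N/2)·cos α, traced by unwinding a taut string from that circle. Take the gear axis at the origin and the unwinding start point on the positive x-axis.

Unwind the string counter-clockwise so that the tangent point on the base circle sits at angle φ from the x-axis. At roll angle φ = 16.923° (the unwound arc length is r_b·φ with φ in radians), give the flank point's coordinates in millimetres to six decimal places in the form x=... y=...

x=150.073580 y=1.225479

pitch radius r_p = m·N/2 = 4.172·72/2 = 150.192000
base radius r_b = r_p·cos α = 150.192000·cos 16.601° = 143.931635
roll angle φ = 16.923° = 0.29536207 rad
x = r_b·(cos φ + φ·sin φ) = 143.931635·(0.95669681 + 0.29536207·0.29108626) = 150.073580
y = r_b·(sin φ − φ·cos φ) = 143.931635·(0.29108626 − 0.29536207·0.95669681) = 1.225479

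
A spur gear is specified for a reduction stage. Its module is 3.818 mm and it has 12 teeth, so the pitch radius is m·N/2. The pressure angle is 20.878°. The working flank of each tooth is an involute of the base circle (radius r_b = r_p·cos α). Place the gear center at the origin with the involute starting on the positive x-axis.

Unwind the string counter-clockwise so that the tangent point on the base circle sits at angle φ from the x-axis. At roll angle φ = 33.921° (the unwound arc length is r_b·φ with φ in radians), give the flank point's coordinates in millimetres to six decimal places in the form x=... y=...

pitch radius r_p = m·N/2 = 3.818·12/2 = 22.908000
base radius r_b = r_p·cos α = 22.908000·cos 20.878° = 21.403892
roll angle φ = 33.921° = 0.59203314 rad
x = r_b·(cos φ + φ·sin φ) = 21.403892·(0.82980781 + 0.59203314·0.55804929) = 24.832613
y = r_b·(sin φ − φ·cos φ) = 21.403892·(0.55804929 − 0.59203314·0.82980781) = 1.429257

x=24.832613 y=1.429257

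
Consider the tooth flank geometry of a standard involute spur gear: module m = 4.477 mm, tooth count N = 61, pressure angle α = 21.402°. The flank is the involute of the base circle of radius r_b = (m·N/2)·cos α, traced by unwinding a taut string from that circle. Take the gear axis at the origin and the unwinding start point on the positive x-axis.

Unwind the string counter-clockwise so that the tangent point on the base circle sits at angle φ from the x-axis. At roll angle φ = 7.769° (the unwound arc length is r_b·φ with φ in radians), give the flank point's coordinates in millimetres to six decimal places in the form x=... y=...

pitch radius r_p = m·N/2 = 4.477·61/2 = 136.548500
base radius r_b = r_p·cos α = 136.548500·cos 21.402° = 127.132536
roll angle φ = 7.769° = 0.13559463 rad
x = r_b·(cos φ + φ·sin φ) = 127.132536·(0.99082112 + 0.13559463·0.13517951) = 128.295893
y = r_b·(sin φ − φ·cos φ) = 127.132536·(0.13517951 − 0.13559463·0.99082112) = 0.105454

x=128.295893 y=0.105454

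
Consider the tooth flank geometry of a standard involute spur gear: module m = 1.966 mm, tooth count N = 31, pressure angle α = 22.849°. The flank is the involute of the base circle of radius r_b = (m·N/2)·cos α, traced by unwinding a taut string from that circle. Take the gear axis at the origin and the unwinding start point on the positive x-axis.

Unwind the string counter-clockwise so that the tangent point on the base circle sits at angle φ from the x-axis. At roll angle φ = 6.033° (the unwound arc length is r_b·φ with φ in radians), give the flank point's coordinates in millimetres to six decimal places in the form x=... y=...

pitch radius r_p = m·N/2 = 1.966·31/2 = 30.473000
base radius r_b = r_p·cos α = 30.473000·cos 22.849° = 28.081827
roll angle φ = 6.033° = 0.10529571 rad
x = r_b·(cos φ + φ·sin φ) = 28.081827·(0.99446153 + 0.10529571·0.10510125) = 28.237070
y = r_b·(sin φ − φ·cos φ) = 28.081827·(0.10510125 − 0.10529571·0.99446153) = 0.010916

x=28.237070 y=0.010916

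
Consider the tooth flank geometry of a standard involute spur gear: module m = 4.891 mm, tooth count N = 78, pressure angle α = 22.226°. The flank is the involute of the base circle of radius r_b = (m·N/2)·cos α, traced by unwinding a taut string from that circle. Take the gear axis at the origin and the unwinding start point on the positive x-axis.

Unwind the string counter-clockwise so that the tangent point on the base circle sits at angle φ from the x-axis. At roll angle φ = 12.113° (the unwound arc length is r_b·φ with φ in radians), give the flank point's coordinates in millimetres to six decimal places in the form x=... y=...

pitch radius r_p = m·N/2 = 4.891·78/2 = 190.749000
base radius r_b = r_p·cos α = 190.749000·cos 22.226° = 176.576164
roll angle φ = 12.113° = 0.21141173 rad
x = r_b·(cos φ + φ·sin φ) = 176.576164·(0.97773565 + 0.21141173·0.20984041) = 180.478211
y = r_b·(sin φ − φ·cos φ) = 176.576164·(0.20984041 − 0.21141173·0.97773565) = 0.553676

x=180.478211 y=0.553676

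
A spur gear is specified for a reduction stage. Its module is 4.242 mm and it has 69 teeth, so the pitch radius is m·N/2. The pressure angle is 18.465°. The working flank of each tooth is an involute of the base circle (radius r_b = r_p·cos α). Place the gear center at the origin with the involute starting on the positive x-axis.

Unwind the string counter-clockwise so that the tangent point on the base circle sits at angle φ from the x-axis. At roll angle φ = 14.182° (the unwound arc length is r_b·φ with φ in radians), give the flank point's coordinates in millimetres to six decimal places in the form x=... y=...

x=143.002053 y=0.697421

pitch radius r_p = m·N/2 = 4.242·69/2 = 146.349000
base radius r_b = r_p·cos α = 146.349000·cos 18.465° = 138.814560
roll angle φ = 14.182° = 0.24752259 rad
x = r_b·(cos φ + φ·sin φ) = 138.814560·(0.96952237 + 0.24752259·0.24500281) = 143.002053
y = r_b·(sin φ − φ·cos φ) = 138.814560·(0.24500281 − 0.24752259·0.96952237) = 0.697421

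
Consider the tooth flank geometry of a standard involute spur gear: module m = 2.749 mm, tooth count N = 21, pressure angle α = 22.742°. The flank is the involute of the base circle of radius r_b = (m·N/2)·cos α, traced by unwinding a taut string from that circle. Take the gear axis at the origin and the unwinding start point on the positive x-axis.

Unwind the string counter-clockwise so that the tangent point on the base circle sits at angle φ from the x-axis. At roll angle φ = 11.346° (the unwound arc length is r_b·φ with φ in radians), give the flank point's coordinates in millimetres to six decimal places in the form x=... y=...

pitch radius r_p = m·N/2 = 2.749·21/2 = 28.864500
base radius r_b = r_p·cos α = 28.864500·cos 22.742° = 26.620428
roll angle φ = 11.346° = 0.19802506 rad
x = r_b·(cos φ + φ·sin φ) = 26.620428·(0.98045703 + 0.19802506·0.19673337) = 27.137268
y = r_b·(sin φ − φ·cos φ) = 26.620428·(0.19673337 − 0.19802506·0.98045703) = 0.068636

x=27.137268 y=0.068636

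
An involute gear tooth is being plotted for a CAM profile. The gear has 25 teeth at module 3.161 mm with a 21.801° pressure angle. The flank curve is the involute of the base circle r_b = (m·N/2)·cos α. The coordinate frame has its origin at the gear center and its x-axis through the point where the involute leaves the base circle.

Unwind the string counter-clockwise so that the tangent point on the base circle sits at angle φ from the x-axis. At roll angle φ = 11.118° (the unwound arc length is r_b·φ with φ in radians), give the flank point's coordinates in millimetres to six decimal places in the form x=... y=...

pitch radius r_p = m·N/2 = 3.161·25/2 = 39.512500
base radius r_b = r_p·cos α = 39.512500·cos 21.801° = 36.686540
roll angle φ = 11.118° = 0.19404571 rad
x = r_b·(cos φ + φ·sin φ) = 36.686540·(0.98123213 + 0.19404571·0.19283024) = 37.370745
y = r_b·(sin φ − φ·cos φ) = 36.686540·(0.19283024 − 0.19404571·0.98123213) = 0.089015

x=37.370745 y=0.089015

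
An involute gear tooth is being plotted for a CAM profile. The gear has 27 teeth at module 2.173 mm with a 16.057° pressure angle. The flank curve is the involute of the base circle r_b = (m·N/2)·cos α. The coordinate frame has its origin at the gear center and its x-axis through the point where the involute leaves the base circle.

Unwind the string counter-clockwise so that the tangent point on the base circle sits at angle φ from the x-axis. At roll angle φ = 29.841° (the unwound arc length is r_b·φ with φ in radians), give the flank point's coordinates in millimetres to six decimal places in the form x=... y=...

pitch radius r_p = m·N/2 = 2.173·27/2 = 29.335500
base radius r_b = r_p·cos α = 29.335500·cos 16.057° = 28.191034
roll angle φ = 29.841° = 0.52082370 rad
x = r_b·(cos φ + φ·sin φ) = 28.191034·(0.86740960 + 0.52082370·0.49759479) = 31.759139
y = r_b·(sin φ − φ·cos φ) = 28.191034·(0.49759479 − 0.52082370·0.86740960) = 1.291919

x=31.759139 y=1.291919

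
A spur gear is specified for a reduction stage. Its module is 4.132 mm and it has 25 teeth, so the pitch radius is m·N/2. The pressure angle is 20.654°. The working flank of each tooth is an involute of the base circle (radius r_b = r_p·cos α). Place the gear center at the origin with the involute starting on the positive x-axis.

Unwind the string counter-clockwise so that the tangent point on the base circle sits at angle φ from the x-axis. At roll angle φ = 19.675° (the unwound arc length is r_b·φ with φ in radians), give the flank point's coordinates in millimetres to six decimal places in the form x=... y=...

x=51.096406 y=0.644681

pitch radius r_p = m·N/2 = 4.132·25/2 = 51.650000
base radius r_b = r_p·cos α = 51.650000·cos 20.654° = 48.330326
roll angle φ = 19.675° = 0.34339353 rad
x = r_b·(cos φ + φ·sin φ) = 48.330326·(0.94161754 + 0.34339353·0.33668443) = 51.096406
y = r_b·(sin φ − φ·cos φ) = 48.330326·(0.33668443 − 0.34339353·0.94161754) = 0.644681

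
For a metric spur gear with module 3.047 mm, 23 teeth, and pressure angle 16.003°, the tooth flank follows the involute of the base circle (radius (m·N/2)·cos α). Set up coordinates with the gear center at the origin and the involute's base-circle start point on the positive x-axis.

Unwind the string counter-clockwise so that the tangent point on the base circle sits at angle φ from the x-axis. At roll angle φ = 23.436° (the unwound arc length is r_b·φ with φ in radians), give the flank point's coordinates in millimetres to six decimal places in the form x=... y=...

x=36.383533 y=0.755585

pitch radius r_p = m·N/2 = 3.047·23/2 = 35.040500
base radius r_b = r_p·cos α = 35.040500·cos 16.003° = 33.682585
roll angle φ = 23.436° = 0.40903536 rad
x = r_b·(cos φ + φ·sin φ) = 33.682585·(0.91750491 + 0.40903536·0.39772445) = 36.383533
y = r_b·(sin φ − φ·cos φ) = 33.682585·(0.39772445 − 0.40903536·0.91750491) = 0.755585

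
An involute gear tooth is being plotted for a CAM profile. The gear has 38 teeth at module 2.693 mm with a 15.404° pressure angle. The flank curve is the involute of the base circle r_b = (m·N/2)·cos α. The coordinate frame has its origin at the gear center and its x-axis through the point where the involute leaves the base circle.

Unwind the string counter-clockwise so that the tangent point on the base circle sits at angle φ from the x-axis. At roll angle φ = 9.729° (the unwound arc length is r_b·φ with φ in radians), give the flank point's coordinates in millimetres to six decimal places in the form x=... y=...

x=50.034955 y=0.080272

pitch radius r_p = m·N/2 = 2.693·38/2 = 51.167000
base radius r_b = r_p·cos α = 51.167000·cos 15.404° = 49.328921
roll angle φ = 9.729° = 0.16980308 rad
x = r_b·(cos φ + φ·sin φ) = 49.328921·(0.98561806 + 0.16980308·0.16898827) = 50.034955
y = r_b·(sin φ − φ·cos φ) = 49.328921·(0.16898827 − 0.16980308·0.98561806) = 0.080272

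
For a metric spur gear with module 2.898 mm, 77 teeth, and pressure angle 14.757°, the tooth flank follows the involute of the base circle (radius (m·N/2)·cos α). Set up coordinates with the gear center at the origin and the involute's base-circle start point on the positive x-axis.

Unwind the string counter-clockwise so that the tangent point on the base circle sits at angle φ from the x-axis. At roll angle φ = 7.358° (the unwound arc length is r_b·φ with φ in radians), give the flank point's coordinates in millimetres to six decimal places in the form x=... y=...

pitch radius r_p = m·N/2 = 2.898·77/2 = 111.573000
base radius r_b = r_p·cos α = 111.573000·cos 14.757° = 107.892745
roll angle φ = 7.358° = 0.12842133 rad
x = r_b·(cos φ + φ·sin φ) = 107.892745·(0.99176531 + 0.12842133·0.12806863) = 108.778766
y = r_b·(sin φ − φ·cos φ) = 107.892745·(0.12806863 − 0.12842133·0.99176531) = 0.076044

x=108.778766 y=0.076044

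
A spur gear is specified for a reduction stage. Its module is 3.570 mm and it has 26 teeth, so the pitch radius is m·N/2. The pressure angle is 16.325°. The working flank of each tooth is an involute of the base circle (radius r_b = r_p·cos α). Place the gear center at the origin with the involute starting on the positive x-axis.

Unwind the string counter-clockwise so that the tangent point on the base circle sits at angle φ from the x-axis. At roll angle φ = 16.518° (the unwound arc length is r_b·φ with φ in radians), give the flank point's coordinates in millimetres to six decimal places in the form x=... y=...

pitch radius r_p = m·N/2 = 3.570·26/2 = 46.410000
base radius r_b = r_p·cos α = 46.410000·cos 16.325° = 44.538876
roll angle φ = 16.518° = 0.28829349 rad
x = r_b·(cos φ + φ·sin φ) = 44.538876·(0.95873046 + 0.28829349·0.28431655) = 46.351478
y = r_b·(sin φ − φ·cos φ) = 44.538876·(0.28431655 − 0.28829349·0.95873046) = 0.352784

x=46.351478 y=0.352784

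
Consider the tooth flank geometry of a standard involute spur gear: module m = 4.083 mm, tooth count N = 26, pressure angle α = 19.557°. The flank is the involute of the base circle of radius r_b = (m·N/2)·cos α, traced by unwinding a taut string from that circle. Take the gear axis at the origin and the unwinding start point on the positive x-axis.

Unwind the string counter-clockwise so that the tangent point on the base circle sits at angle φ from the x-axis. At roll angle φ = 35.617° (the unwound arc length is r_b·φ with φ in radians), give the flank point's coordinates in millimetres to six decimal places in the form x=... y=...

x=58.767025 y=3.852324

pitch radius r_p = m·N/2 = 4.083·26/2 = 53.079000
base radius r_b = r_p·cos α = 53.079000·cos 19.557° = 50.016816
roll angle φ = 35.617° = 0.62163392 rad
x = r_b·(cos φ + φ·sin φ) = 50.016816·(0.81292801 + 0.62163392·0.58236420) = 58.767025
y = r_b·(sin φ − φ·cos φ) = 50.016816·(0.58236420 − 0.62163392·0.81292801) = 3.852324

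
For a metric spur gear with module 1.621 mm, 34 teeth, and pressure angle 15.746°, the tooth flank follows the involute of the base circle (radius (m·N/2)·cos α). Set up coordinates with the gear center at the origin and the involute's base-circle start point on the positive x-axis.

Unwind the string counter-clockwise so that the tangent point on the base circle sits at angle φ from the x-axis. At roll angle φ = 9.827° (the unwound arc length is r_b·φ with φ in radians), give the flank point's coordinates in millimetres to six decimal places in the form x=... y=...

pitch radius r_p = m·N/2 = 1.621·34/2 = 27.557000
base radius r_b = r_p·cos α = 27.557000·cos 15.746° = 26.522901
roll angle φ = 9.827° = 0.17151351 rad
x = r_b·(cos φ + φ·sin φ) = 26.522901·(0.98532758 + 0.17151351·0.17067384) = 26.910147
y = r_b·(sin φ − φ·cos φ) = 26.522901·(0.17067384 − 0.17151351·0.98532758) = 0.044475

x=26.910147 y=0.044475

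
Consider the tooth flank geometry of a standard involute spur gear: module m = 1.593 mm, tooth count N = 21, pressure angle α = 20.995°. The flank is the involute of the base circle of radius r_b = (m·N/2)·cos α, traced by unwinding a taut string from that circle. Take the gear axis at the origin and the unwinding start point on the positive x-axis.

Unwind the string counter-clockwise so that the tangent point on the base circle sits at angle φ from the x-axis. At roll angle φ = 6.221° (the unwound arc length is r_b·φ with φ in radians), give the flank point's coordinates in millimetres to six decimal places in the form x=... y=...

x=15.707833 y=0.006655

pitch radius r_p = m·N/2 = 1.593·21/2 = 16.726500
base radius r_b = r_p·cos α = 16.726500·cos 20.995° = 15.616056
roll angle φ = 6.221° = 0.10857693 rad
x = r_b·(cos φ + φ·sin φ) = 15.616056·(0.99411131 + 0.10857693·0.10836372) = 15.707833
y = r_b·(sin φ − φ·cos φ) = 15.616056·(0.10836372 − 0.10857693·0.99411131) = 0.006655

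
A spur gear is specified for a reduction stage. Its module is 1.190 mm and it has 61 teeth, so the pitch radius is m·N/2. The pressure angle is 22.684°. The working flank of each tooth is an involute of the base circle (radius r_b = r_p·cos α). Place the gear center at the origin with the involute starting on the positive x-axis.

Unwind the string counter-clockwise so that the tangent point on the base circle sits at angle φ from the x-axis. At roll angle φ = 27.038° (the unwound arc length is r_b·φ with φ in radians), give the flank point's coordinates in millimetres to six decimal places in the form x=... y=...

x=37.011082 y=1.147134

pitch radius r_p = m·N/2 = 1.190·61/2 = 36.295000
base radius r_b = r_p·cos α = 36.295000·cos 22.684° = 33.487430
roll angle φ = 27.038° = 0.47190212 rad
x = r_b·(cos φ + φ·sin φ) = 33.487430·(0.89070523 + 0.47190212·0.45458134) = 37.011082
y = r_b·(sin φ − φ·cos φ) = 33.487430·(0.45458134 − 0.47190212·0.89070523) = 1.147134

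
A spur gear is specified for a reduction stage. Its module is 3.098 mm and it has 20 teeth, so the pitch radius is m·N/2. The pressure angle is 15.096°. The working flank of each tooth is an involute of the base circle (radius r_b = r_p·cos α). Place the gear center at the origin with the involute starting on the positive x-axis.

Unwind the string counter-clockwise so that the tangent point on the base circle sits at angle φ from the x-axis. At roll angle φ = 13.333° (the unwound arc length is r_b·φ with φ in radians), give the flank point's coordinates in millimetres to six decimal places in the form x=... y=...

x=30.709835 y=0.124960

pitch radius r_p = m·N/2 = 3.098·20/2 = 30.980000
base radius r_b = r_p·cos α = 30.980000·cos 15.096° = 29.910905
roll angle φ = 13.333° = 0.23270475 rad
x = r_b·(cos φ + φ·sin φ) = 29.910905·(0.97304621 + 0.23270475·0.23061021) = 30.709835
y = r_b·(sin φ − φ·cos φ) = 29.910905·(0.23061021 − 0.23270475·0.97304621) = 0.124960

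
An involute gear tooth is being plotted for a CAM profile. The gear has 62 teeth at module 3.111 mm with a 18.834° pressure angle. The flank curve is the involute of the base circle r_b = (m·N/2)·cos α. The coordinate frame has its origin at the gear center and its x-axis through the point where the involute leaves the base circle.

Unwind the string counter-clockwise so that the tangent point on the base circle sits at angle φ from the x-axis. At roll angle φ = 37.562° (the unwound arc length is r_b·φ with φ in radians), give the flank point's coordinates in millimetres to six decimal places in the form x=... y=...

x=108.834436 y=8.209912

pitch radius r_p = m·N/2 = 3.111·62/2 = 96.441000
base radius r_b = r_p·cos α = 96.441000·cos 18.834° = 91.277342
roll angle φ = 37.562° = 0.65558057 rad
x = r_b·(cos φ + φ·sin φ) = 91.277342·(0.79269413 + 0.65558057·0.60961956) = 108.834436
y = r_b·(sin φ − φ·cos φ) = 91.277342·(0.60961956 − 0.65558057·0.79269413) = 8.209912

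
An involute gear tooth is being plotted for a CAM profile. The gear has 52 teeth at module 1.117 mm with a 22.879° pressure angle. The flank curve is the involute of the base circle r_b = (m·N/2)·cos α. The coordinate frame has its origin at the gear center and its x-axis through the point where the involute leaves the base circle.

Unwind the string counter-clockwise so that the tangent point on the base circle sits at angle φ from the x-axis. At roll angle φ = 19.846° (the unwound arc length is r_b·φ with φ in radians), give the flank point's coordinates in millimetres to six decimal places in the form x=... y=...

x=28.314516 y=0.366228

pitch radius r_p = m·N/2 = 1.117·52/2 = 29.042000
base radius r_b = r_p·cos α = 29.042000·cos 22.879° = 26.757207
roll angle φ = 19.846° = 0.34637804 rad
x = r_b·(cos φ + φ·sin φ) = 26.757207·(0.94060851 + 0.34637804·0.33949320) = 28.314516
y = r_b·(sin φ − φ·cos φ) = 26.757207·(0.33949320 − 0.34637804·0.94060851) = 0.366228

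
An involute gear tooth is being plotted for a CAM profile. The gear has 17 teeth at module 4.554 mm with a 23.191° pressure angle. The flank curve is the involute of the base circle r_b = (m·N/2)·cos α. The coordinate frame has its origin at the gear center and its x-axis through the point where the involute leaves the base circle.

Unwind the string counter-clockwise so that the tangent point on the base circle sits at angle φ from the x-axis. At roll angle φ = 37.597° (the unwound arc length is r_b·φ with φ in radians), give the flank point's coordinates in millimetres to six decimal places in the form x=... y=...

pitch radius r_p = m·N/2 = 4.554·17/2 = 38.709000
base radius r_b = r_p·cos α = 38.709000·cos 23.191° = 35.581205
roll angle φ = 37.597° = 0.65619144 rad
x = r_b·(cos φ + φ·sin φ) = 35.581205·(0.79232159 + 0.65619144·0.61010368) = 42.436507
y = r_b·(sin φ − φ·cos φ) = 35.581205·(0.61010368 − 0.65619144·0.79232159) = 3.209035

x=42.436507 y=3.209035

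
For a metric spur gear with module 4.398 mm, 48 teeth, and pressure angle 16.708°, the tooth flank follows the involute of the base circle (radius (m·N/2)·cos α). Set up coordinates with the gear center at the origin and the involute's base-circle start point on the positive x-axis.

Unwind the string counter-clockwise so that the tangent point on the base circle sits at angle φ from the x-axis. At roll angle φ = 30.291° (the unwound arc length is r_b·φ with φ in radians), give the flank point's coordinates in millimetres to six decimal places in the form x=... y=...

x=114.252011 y=4.841697

pitch radius r_p = m·N/2 = 4.398·48/2 = 105.552000
base radius r_b = r_p·cos α = 105.552000·cos 16.708° = 101.095844
roll angle φ = 30.291° = 0.52867768 rad
x = r_b·(cos φ + φ·sin φ) = 101.095844·(0.86347479 + 0.52867768·0.50439200) = 114.252011
y = r_b·(sin φ − φ·cos φ) = 101.095844·(0.50439200 − 0.52867768·0.86347479) = 4.841697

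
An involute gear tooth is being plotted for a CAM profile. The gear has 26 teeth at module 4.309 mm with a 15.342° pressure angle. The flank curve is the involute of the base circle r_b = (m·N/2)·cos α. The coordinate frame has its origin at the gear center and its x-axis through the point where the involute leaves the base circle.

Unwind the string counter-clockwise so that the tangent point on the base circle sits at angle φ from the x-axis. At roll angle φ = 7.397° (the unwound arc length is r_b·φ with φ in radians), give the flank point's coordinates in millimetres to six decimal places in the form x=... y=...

x=54.469080 y=0.038682

pitch radius r_p = m·N/2 = 4.309·26/2 = 56.017000
base radius r_b = r_p·cos α = 56.017000·cos 15.342° = 54.020763
roll angle φ = 7.397° = 0.12910200 rad
x = r_b·(cos φ + φ·sin φ) = 54.020763·(0.99167790 + 0.12910200·0.12874367) = 54.469080
y = r_b·(sin φ − φ·cos φ) = 54.020763·(0.12874367 − 0.12910200·0.99167790) = 0.038682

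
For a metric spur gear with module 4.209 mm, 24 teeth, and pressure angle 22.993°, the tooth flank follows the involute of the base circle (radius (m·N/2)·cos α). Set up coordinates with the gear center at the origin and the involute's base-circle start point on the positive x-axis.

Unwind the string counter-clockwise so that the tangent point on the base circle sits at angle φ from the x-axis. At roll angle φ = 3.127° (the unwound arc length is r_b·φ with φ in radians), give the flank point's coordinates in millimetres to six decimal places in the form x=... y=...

pitch radius r_p = m·N/2 = 4.209·24/2 = 50.508000
base radius r_b = r_p·cos α = 50.508000·cos 22.993° = 46.495270
roll angle φ = 3.127° = 0.05457645 rad
x = r_b·(cos φ + φ·sin φ) = 46.495270·(0.99851108 + 0.05457645·0.05454936) = 46.564463
y = r_b·(sin φ − φ·cos φ) = 46.495270·(0.05454936 − 0.05457645·0.99851108) = 0.002519

x=46.564463 y=0.002519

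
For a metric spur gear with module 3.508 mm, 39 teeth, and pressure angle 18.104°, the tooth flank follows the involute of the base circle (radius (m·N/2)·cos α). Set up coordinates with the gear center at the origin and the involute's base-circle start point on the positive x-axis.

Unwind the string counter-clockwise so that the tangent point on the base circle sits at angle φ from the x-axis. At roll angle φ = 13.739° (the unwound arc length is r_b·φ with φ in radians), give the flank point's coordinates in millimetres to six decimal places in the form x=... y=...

pitch radius r_p = m·N/2 = 3.508·39/2 = 68.406000
base radius r_b = r_p·cos α = 68.406000·cos 18.104° = 65.019495
roll angle φ = 13.739° = 0.23979079 rad
x = r_b·(cos φ + φ·sin φ) = 65.019495·(0.97138768 + 0.23979079·0.23749940) = 66.862008
y = r_b·(sin φ − φ·cos φ) = 65.019495·(0.23749940 − 0.23979079·0.97138768) = 0.297112

x=66.862008 y=0.297112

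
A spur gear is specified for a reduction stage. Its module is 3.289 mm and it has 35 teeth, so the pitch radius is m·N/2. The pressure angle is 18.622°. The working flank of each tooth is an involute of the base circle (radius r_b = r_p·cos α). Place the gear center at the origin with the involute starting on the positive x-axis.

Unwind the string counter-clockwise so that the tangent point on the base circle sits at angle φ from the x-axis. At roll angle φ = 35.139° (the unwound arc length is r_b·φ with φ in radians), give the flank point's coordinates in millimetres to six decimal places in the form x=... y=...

x=63.857279 y=4.038344

pitch radius r_p = m·N/2 = 3.289·35/2 = 57.557500
base radius r_b = r_p·cos α = 57.557500·cos 18.622° = 54.544127
roll angle φ = 35.139° = 0.61329125 rad
x = r_b·(cos φ + φ·sin φ) = 54.544127·(0.81775813 + 0.61329125·0.57556202) = 63.857279
y = r_b·(sin φ − φ·cos φ) = 54.544127·(0.57556202 − 0.61329125·0.81775813) = 4.038344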